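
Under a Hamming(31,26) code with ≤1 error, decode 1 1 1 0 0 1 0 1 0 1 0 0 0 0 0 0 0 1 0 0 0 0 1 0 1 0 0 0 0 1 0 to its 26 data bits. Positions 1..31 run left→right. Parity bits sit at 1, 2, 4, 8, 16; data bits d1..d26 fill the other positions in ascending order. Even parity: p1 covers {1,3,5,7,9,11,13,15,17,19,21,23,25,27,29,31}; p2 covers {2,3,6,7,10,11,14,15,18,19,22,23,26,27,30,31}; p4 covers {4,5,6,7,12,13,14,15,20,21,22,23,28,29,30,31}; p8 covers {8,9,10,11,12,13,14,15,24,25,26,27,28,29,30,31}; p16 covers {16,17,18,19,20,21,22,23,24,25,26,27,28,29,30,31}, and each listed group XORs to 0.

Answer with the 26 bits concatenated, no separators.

s1 (pos 1,3,5,7,9,11,13,15,17,19,21,23,25,27,29,31): 1⊕1⊕0⊕0⊕0⊕0⊕0⊕0⊕0⊕0⊕0⊕1⊕1⊕0⊕0⊕0 = 0
s2 (pos 2,3,6,7,10,11,14,15,18,19,22,23,26,27,30,31): 1⊕1⊕1⊕0⊕1⊕0⊕0⊕0⊕1⊕0⊕0⊕1⊕0⊕0⊕1⊕0 = 1
s4 (pos 4,5,6,7,12,13,14,15,20,21,22,23,28,29,30,31): 0⊕0⊕1⊕0⊕0⊕0⊕0⊕0⊕0⊕0⊕0⊕1⊕0⊕0⊕1⊕0 = 1
s8 (pos 8,9,10,11,12,13,14,15,24,25,26,27,28,29,30,31): 1⊕0⊕1⊕0⊕0⊕0⊕0⊕0⊕0⊕1⊕0⊕0⊕0⊕0⊕1⊕0 = 0
s16 (pos 16,17,18,19,20,21,22,23,24,25,26,27,28,29,30,31): 0⊕0⊕1⊕0⊕0⊕0⊕0⊕1⊕0⊕1⊕0⊕0⊕0⊕0⊕1⊕0 = 0
Syndrome s16…s1 = 00110 → error at position 6.
Flip position 6: 1110010101000000010000101000010 → 1110000101000000010000101000010
Read data bits from positions 3,5,6,7,9,10,11,12,13,14,15,17,18,19,20,21,22,23,24,25,26,27,28,29,30,31: 10000100000010000101000010

10000100000010000101000010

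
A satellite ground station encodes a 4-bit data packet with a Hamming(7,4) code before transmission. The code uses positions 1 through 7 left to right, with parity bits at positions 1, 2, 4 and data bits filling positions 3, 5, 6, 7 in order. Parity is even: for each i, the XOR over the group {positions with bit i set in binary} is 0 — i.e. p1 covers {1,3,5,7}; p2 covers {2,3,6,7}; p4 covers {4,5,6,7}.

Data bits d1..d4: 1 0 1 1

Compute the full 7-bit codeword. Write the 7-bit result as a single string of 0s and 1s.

Place data at non-parity positions: p1 p2 1 p4 0 1 1
p1 (pos 1,3,5,7): XOR of data positions = 1⊕0⊕1 = 0
p2 (pos 2,3,6,7): XOR of data positions = 1⊕1⊕1 = 1
p4 (pos 4,5,6,7): XOR of data positions = 0⊕1⊕1 = 0
Codeword: 0110011

0110011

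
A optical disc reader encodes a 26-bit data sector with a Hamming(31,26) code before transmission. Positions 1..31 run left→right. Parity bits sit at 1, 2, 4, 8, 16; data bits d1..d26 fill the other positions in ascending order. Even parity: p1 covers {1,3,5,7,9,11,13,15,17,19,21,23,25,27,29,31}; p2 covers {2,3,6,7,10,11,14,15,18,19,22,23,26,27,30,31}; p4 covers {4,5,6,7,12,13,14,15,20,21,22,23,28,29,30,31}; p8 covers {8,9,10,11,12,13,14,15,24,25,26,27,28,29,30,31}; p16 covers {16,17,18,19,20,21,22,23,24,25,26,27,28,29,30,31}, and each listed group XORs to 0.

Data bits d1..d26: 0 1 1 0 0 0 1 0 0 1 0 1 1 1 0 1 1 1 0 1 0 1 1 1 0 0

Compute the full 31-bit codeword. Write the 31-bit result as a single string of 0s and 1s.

1000110000100100111011101011100

Place data at non-parity positions: p1 p2 0 p4 1 1 0 p8 0 0 1 0 0 1 0 p16 1 1 1 0 1 1 1 0 1 0 1 1 1 0 0
p1 (pos 1,3,5,7,9,11,13,15,17,19,21,23,25,27,29,31): XOR of data positions = 0⊕1⊕0⊕0⊕1⊕0⊕0⊕1⊕1⊕1⊕1⊕1⊕1⊕1⊕0 = 1
p2 (pos 2,3,6,7,10,11,14,15,18,19,22,23,26,27,30,31): XOR of data positions = 0⊕1⊕0⊕0⊕1⊕1⊕0⊕1⊕1⊕1⊕1⊕0⊕1⊕0⊕0 = 0
p4 (pos 4,5,6,7,12,13,14,15,20,21,22,23,28,29,30,31): XOR of data positions = 1⊕1⊕0⊕0⊕0⊕1⊕0⊕0⊕1⊕1⊕1⊕1⊕1⊕0⊕0 = 0
p8 (pos 8,9,10,11,12,13,14,15,24,25,26,27,28,29,30,31): XOR of data positions = 0⊕0⊕1⊕0⊕0⊕1⊕0⊕0⊕1⊕0⊕1⊕1⊕1⊕0⊕0 = 0
p16 (pos 16,17,18,19,20,21,22,23,24,25,26,27,28,29,30,31): XOR of data positions = 1⊕1⊕1⊕0⊕1⊕1⊕1⊕0⊕1⊕0⊕1⊕1⊕1⊕0⊕0 = 0
Codeword: 1000110000100100111011101011100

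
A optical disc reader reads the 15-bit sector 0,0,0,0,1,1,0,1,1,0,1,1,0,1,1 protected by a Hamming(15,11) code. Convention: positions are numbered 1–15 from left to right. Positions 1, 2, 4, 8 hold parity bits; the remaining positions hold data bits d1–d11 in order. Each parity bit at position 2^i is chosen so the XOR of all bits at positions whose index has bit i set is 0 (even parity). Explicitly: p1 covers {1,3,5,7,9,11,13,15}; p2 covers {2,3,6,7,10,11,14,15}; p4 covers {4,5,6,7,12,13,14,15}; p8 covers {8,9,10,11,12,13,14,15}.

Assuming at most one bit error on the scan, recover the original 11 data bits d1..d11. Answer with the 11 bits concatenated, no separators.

s1 (pos 1,3,5,7,9,11,13,15): 0⊕0⊕1⊕0⊕1⊕1⊕0⊕1 = 0
s2 (pos 2,3,6,7,10,11,14,15): 0⊕0⊕1⊕0⊕0⊕1⊕1⊕1 = 0
s4 (pos 4,5,6,7,12,13,14,15): 0⊕1⊕1⊕0⊕1⊕0⊕1⊕1 = 1
s8 (pos 8,9,10,11,12,13,14,15): 1⊕1⊕0⊕1⊕1⊕0⊕1⊕1 = 0
Syndrome s8…s1 = 0100 → error at position 4.
Flip position 4: 000011011011011 → 000111011011011
Read data bits from positions 3,5,6,7,9,10,11,12,13,14,15: 01101011011

01101011011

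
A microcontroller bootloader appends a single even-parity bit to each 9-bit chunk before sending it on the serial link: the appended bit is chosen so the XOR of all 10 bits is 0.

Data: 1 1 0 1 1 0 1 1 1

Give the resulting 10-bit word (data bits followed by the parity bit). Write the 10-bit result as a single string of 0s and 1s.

1101101111

XOR of the 9 data bits: 1⊕1⊕0⊕1⊕1⊕0⊕1⊕1⊕1 = 1
Parity bit = 1 (so all 10 bits XOR to 0).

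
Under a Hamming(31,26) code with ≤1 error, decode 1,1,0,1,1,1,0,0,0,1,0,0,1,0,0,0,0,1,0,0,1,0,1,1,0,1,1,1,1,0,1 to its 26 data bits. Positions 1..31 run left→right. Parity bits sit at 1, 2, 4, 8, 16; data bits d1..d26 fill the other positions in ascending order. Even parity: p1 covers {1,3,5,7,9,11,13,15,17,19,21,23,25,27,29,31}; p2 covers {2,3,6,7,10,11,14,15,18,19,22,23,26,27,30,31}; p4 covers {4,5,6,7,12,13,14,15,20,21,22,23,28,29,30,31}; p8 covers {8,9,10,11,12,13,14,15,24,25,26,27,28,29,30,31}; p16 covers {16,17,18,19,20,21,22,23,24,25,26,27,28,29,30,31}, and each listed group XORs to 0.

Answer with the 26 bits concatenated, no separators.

s1 (pos 1,3,5,7,9,11,13,15,17,19,21,23,25,27,29,31): 1⊕0⊕1⊕0⊕0⊕0⊕1⊕0⊕0⊕0⊕1⊕1⊕0⊕1⊕1⊕1 = 0
s2 (pos 2,3,6,7,10,11,14,15,18,19,22,23,26,27,30,31): 1⊕0⊕1⊕0⊕1⊕0⊕0⊕0⊕1⊕0⊕0⊕1⊕1⊕1⊕0⊕1 = 0
s4 (pos 4,5,6,7,12,13,14,15,20,21,22,23,28,29,30,31): 1⊕1⊕1⊕0⊕0⊕1⊕0⊕0⊕0⊕1⊕0⊕1⊕1⊕1⊕0⊕1 = 1
s8 (pos 8,9,10,11,12,13,14,15,24,25,26,27,28,29,30,31): 0⊕0⊕1⊕0⊕0⊕1⊕0⊕0⊕1⊕0⊕1⊕1⊕1⊕1⊕0⊕1 = 0
s16 (pos 16,17,18,19,20,21,22,23,24,25,26,27,28,29,30,31): 0⊕0⊕1⊕0⊕0⊕1⊕0⊕1⊕1⊕0⊕1⊕1⊕1⊕1⊕0⊕1 = 1
Syndrome s16…s1 = 10100 → error at position 20.
Flip position 20: 1101110001001000010010110111101 → 1101110001001000010110110111101
Read data bits from positions 3,5,6,7,9,10,11,12,13,14,15,17,18,19,20,21,22,23,24,25,26,27,28,29,30,31: 01100100100010110110111101

01100100100010110110111101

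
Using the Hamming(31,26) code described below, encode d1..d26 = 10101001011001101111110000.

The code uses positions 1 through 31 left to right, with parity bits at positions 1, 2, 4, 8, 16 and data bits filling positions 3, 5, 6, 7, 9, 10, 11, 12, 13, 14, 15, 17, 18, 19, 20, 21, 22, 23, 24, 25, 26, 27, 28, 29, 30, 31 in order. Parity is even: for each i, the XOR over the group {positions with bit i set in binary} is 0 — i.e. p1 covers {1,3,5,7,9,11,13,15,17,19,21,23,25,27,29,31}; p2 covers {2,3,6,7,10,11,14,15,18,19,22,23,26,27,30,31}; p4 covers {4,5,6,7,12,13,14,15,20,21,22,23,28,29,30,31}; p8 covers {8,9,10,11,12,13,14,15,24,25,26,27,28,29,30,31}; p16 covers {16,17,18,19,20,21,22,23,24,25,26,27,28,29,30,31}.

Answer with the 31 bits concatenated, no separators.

Place data at non-parity positions: p1 p2 1 p4 0 1 0 p8 1 0 0 1 0 1 1 p16 0 0 1 1 0 1 1 1 1 1 1 0 0 0 0
p1 (pos 1,3,5,7,9,11,13,15,17,19,21,23,25,27,29,31): XOR of data positions = 1⊕0⊕0⊕1⊕0⊕0⊕1⊕0⊕1⊕0⊕1⊕1⊕1⊕0⊕0 = 1
p2 (pos 2,3,6,7,10,11,14,15,18,19,22,23,26,27,30,31): XOR of data positions = 1⊕1⊕0⊕0⊕0⊕1⊕1⊕0⊕1⊕1⊕1⊕1⊕1⊕0⊕0 = 1
p4 (pos 4,5,6,7,12,13,14,15,20,21,22,23,28,29,30,31): XOR of data positions = 0⊕1⊕0⊕1⊕0⊕1⊕1⊕1⊕0⊕1⊕1⊕0⊕0⊕0⊕0 = 1
p8 (pos 8,9,10,11,12,13,14,15,24,25,26,27,28,29,30,31): XOR of data positions = 1⊕0⊕0⊕1⊕0⊕1⊕1⊕1⊕1⊕1⊕1⊕0⊕0⊕0⊕0 = 0
p16 (pos 16,17,18,19,20,21,22,23,24,25,26,27,28,29,30,31): XOR of data positions = 0⊕0⊕1⊕1⊕0⊕1⊕1⊕1⊕1⊕1⊕1⊕0⊕0⊕0⊕0 = 0
Codeword: 1111010010010110001101111110000

1111010010010110001101111110000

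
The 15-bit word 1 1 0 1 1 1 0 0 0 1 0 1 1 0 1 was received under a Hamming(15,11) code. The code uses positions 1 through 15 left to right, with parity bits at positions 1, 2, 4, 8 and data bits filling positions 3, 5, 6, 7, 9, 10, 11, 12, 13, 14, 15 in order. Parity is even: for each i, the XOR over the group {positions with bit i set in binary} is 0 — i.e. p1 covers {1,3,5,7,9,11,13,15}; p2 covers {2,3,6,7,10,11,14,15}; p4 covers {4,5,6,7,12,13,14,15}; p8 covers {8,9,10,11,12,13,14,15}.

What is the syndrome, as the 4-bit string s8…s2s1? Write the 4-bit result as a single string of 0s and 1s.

s1 (pos 1,3,5,7,9,11,13,15): 1⊕0⊕1⊕0⊕0⊕0⊕1⊕1 = 0
s2 (pos 2,3,6,7,10,11,14,15): 1⊕0⊕1⊕0⊕1⊕0⊕0⊕1 = 0
s4 (pos 4,5,6,7,12,13,14,15): 1⊕1⊕1⊕0⊕1⊕1⊕0⊕1 = 0
s8 (pos 8,9,10,11,12,13,14,15): 0⊕0⊕1⊕0⊕1⊕1⊕0⊕1 = 0
Syndrome s8…s1 = 0000 → no error.

0000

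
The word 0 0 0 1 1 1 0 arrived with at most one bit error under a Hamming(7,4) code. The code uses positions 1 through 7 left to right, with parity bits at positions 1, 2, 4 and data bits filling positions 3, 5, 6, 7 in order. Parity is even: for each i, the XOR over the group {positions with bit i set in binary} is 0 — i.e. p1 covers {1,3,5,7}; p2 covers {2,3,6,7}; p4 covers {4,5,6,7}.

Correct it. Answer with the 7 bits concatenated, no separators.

0001111

s1 (pos 1,3,5,7): 0⊕0⊕1⊕0 = 1
s2 (pos 2,3,6,7): 0⊕0⊕1⊕0 = 1
s4 (pos 4,5,6,7): 1⊕1⊕1⊕0 = 1
Syndrome s4…s1 = 111 → error at position 7.
Flip position 7: 0001110 → 0001111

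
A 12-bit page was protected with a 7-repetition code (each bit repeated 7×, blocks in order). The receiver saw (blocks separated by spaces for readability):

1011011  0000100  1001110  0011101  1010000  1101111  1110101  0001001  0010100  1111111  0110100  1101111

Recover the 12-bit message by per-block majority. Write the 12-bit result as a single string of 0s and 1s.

101101100101

Block 1 (1011011): 5 ones → 1
Block 2 (0000100): 1 one → 0
Block 3 (1001110): 4 ones → 1
Block 4 (0011101): 4 ones → 1
Block 5 (1010000): 2 ones → 0
Block 6 (1101111): 6 ones → 1
Block 7 (1110101): 5 ones → 1
Block 8 (0001001): 2 ones → 0
Block 9 (0010100): 2 ones → 0
Block 10 (1111111): 7 ones → 1
Block 11 (0110100): 3 ones → 0
Block 12 (1101111): 6 ones → 1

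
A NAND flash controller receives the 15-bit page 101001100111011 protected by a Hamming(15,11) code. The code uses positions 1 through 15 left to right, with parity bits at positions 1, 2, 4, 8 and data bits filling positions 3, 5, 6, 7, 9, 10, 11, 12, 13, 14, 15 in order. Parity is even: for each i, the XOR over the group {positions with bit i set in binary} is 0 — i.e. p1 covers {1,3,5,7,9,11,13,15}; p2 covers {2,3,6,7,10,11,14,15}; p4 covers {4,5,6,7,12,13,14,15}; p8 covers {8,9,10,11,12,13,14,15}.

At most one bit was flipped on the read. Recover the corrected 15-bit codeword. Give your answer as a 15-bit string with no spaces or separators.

101001100111010

s1 (pos 1,3,5,7,9,11,13,15): 1⊕1⊕0⊕1⊕0⊕1⊕0⊕1 = 1
s2 (pos 2,3,6,7,10,11,14,15): 0⊕1⊕1⊕1⊕1⊕1⊕1⊕1 = 1
s4 (pos 4,5,6,7,12,13,14,15): 0⊕0⊕1⊕1⊕1⊕0⊕1⊕1 = 1
s8 (pos 8,9,10,11,12,13,14,15): 0⊕0⊕1⊕1⊕1⊕0⊕1⊕1 = 1
Syndrome s8…s1 = 1111 → error at position 15.
Flip position 15: 101001100111011 → 101001100111010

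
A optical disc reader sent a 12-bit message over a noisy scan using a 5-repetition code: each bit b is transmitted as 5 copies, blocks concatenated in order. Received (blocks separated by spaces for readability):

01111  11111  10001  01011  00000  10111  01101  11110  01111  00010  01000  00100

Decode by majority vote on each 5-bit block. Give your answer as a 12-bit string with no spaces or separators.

Block 1 (01111): 4 ones → 1
Block 2 (11111): 5 ones → 1
Block 3 (10001): 2 ones → 0
Block 4 (01011): 3 ones → 1
Block 5 (00000): 0 ones → 0
Block 6 (10111): 4 ones → 1
Block 7 (01101): 3 ones → 1
Block 8 (11110): 4 ones → 1
Block 9 (01111): 4 ones → 1
Block 10 (00010): 1 one → 0
Block 11 (01000): 1 one → 0
Block 12 (00100): 1 one → 0

110101111000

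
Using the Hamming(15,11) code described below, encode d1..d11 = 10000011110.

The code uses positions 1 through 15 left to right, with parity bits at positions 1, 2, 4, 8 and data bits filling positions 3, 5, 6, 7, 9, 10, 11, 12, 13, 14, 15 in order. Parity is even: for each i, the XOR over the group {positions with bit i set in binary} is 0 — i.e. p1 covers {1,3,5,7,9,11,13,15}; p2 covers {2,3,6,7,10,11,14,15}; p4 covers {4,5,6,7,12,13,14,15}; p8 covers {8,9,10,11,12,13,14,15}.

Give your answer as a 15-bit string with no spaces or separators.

Place data at non-parity positions: p1 p2 1 p4 0 0 0 p8 0 0 1 1 1 1 0
p1 (pos 1,3,5,7,9,11,13,15): XOR of data positions = 1⊕0⊕0⊕0⊕1⊕1⊕0 = 1
p2 (pos 2,3,6,7,10,11,14,15): XOR of data positions = 1⊕0⊕0⊕0⊕1⊕1⊕0 = 1
p4 (pos 4,5,6,7,12,13,14,15): XOR of data positions = 0⊕0⊕0⊕1⊕1⊕1⊕0 = 1
p8 (pos 8,9,10,11,12,13,14,15): XOR of data positions = 0⊕0⊕1⊕1⊕1⊕1⊕0 = 0
Codeword: 111100000011110

111100000011110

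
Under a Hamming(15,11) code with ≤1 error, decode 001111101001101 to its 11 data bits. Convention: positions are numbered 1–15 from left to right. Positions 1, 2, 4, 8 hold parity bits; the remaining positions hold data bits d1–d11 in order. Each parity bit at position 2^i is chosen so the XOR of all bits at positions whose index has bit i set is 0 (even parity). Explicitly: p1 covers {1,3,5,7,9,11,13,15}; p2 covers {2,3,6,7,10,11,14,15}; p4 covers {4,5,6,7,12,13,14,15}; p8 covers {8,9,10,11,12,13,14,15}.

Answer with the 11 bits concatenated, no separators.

11111001101

s1 (pos 1,3,5,7,9,11,13,15): 0⊕1⊕1⊕1⊕1⊕0⊕1⊕1 = 0
s2 (pos 2,3,6,7,10,11,14,15): 0⊕1⊕1⊕1⊕0⊕0⊕0⊕1 = 0
s4 (pos 4,5,6,7,12,13,14,15): 1⊕1⊕1⊕1⊕1⊕1⊕0⊕1 = 1
s8 (pos 8,9,10,11,12,13,14,15): 0⊕1⊕0⊕0⊕1⊕1⊕0⊕1 = 0
Syndrome s8…s1 = 0100 → error at position 4.
Flip position 4: 001111101001101 → 001011101001101
Read data bits from positions 3,5,6,7,9,10,11,12,13,14,15: 11111001101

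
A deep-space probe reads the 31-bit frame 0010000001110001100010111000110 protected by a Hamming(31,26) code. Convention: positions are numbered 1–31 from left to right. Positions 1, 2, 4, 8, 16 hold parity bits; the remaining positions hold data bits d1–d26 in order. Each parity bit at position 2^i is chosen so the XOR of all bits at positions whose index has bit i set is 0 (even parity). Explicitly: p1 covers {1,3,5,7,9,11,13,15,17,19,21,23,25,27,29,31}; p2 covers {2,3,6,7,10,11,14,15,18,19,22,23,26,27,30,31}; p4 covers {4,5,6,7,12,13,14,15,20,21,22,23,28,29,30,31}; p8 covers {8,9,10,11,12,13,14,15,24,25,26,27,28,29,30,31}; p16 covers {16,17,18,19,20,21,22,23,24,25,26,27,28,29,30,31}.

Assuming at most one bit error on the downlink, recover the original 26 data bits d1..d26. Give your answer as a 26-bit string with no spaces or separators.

10000111001100010111000110

s1 (pos 1,3,5,7,9,11,13,15,17,19,21,23,25,27,29,31): 0⊕1⊕0⊕0⊕0⊕1⊕0⊕0⊕1⊕0⊕1⊕1⊕1⊕0⊕1⊕0 = 1
s2 (pos 2,3,6,7,10,11,14,15,18,19,22,23,26,27,30,31): 0⊕1⊕0⊕0⊕1⊕1⊕0⊕0⊕0⊕0⊕0⊕1⊕0⊕0⊕1⊕0 = 1
s4 (pos 4,5,6,7,12,13,14,15,20,21,22,23,28,29,30,31): 0⊕0⊕0⊕0⊕1⊕0⊕0⊕0⊕0⊕1⊕0⊕1⊕0⊕1⊕1⊕0 = 1
s8 (pos 8,9,10,11,12,13,14,15,24,25,26,27,28,29,30,31): 0⊕0⊕1⊕1⊕1⊕0⊕0⊕0⊕1⊕1⊕0⊕0⊕0⊕1⊕1⊕0 = 1
s16 (pos 16,17,18,19,20,21,22,23,24,25,26,27,28,29,30,31): 1⊕1⊕0⊕0⊕0⊕1⊕0⊕1⊕1⊕1⊕0⊕0⊕0⊕1⊕1⊕0 = 0
Syndrome s16…s1 = 01111 → error at position 15.
Flip position 15: 0010000001110001100010111000110 → 0010000001110011100010111000110
Read data bits from positions 3,5,6,7,9,10,11,12,13,14,15,17,18,19,20,21,22,23,24,25,26,27,28,29,30,31: 10000111001100010111000110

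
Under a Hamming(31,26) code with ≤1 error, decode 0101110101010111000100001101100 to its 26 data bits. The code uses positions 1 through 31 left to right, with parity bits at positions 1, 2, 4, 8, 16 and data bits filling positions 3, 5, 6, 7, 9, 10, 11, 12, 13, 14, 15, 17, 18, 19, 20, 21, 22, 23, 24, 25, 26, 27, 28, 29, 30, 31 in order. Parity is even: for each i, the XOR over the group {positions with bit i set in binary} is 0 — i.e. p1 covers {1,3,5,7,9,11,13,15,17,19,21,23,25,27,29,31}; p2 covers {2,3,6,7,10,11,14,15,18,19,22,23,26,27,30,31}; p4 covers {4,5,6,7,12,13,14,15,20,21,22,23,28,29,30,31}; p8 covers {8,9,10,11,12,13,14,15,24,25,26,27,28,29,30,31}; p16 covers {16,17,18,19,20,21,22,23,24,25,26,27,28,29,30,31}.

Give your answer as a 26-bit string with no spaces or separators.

s1 (pos 1,3,5,7,9,11,13,15,17,19,21,23,25,27,29,31): 0⊕0⊕1⊕0⊕0⊕0⊕0⊕1⊕0⊕0⊕0⊕0⊕1⊕0⊕1⊕0 = 0
s2 (pos 2,3,6,7,10,11,14,15,18,19,22,23,26,27,30,31): 1⊕0⊕1⊕0⊕1⊕0⊕1⊕1⊕0⊕0⊕0⊕0⊕1⊕0⊕0⊕0 = 0
s4 (pos 4,5,6,7,12,13,14,15,20,21,22,23,28,29,30,31): 1⊕1⊕1⊕0⊕1⊕0⊕1⊕1⊕1⊕0⊕0⊕0⊕1⊕1⊕0⊕0 = 1
s8 (pos 8,9,10,11,12,13,14,15,24,25,26,27,28,29,30,31): 1⊕0⊕1⊕0⊕1⊕0⊕1⊕1⊕0⊕1⊕1⊕0⊕1⊕1⊕0⊕0 = 1
s16 (pos 16,17,18,19,20,21,22,23,24,25,26,27,28,29,30,31): 1⊕0⊕0⊕0⊕1⊕0⊕0⊕0⊕0⊕1⊕1⊕0⊕1⊕1⊕0⊕0 = 0
Syndrome s16…s1 = 01100 → error at position 12.
Flip position 12: 0101110101010111000100001101100 → 0101110101000111000100001101100
Read data bits from positions 3,5,6,7,9,10,11,12,13,14,15,17,18,19,20,21,22,23,24,25,26,27,28,29,30,31: 01100100011000100001101100

01100100011000100001101100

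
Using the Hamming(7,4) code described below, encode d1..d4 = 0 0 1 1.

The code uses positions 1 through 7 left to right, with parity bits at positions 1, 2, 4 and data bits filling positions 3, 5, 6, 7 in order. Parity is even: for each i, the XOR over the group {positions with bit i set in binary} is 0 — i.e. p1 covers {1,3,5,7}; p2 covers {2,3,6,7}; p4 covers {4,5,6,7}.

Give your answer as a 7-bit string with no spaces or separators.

Place data at non-parity positions: p1 p2 0 p4 0 1 1
p1 (pos 1,3,5,7): XOR of data positions = 0⊕0⊕1 = 1
p2 (pos 2,3,6,7): XOR of data positions = 0⊕1⊕1 = 0
p4 (pos 4,5,6,7): XOR of data positions = 0⊕1⊕1 = 0
Codeword: 1000011

1000011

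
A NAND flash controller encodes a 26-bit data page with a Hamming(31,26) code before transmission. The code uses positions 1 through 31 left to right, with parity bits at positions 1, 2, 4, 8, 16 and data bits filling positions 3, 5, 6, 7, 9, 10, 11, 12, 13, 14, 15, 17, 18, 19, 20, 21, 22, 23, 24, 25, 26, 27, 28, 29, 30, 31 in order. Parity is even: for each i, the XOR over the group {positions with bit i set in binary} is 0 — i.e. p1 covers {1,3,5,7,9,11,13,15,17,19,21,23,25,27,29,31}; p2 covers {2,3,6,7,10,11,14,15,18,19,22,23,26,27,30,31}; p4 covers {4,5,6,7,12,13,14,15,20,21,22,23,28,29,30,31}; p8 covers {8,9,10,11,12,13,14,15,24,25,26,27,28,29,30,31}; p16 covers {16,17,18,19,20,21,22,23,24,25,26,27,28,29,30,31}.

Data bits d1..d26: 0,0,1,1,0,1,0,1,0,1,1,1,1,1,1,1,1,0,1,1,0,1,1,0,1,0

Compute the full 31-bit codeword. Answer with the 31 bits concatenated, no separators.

Place data at non-parity positions: p1 p2 0 p4 0 1 1 p8 0 1 0 1 0 1 1 p16 1 1 1 1 1 1 0 1 1 0 1 1 0 1 0
p1 (pos 1,3,5,7,9,11,13,15,17,19,21,23,25,27,29,31): XOR of data positions = 0⊕0⊕1⊕0⊕0⊕0⊕1⊕1⊕1⊕1⊕0⊕1⊕1⊕0⊕0 = 1
p2 (pos 2,3,6,7,10,11,14,15,18,19,22,23,26,27,30,31): XOR of data positions = 0⊕1⊕1⊕1⊕0⊕1⊕1⊕1⊕1⊕1⊕0⊕0⊕1⊕1⊕0 = 0
p4 (pos 4,5,6,7,12,13,14,15,20,21,22,23,28,29,30,31): XOR of data positions = 0⊕1⊕1⊕1⊕0⊕1⊕1⊕1⊕1⊕1⊕0⊕1⊕0⊕1⊕0 = 0
p8 (pos 8,9,10,11,12,13,14,15,24,25,26,27,28,29,30,31): XOR of data positions = 0⊕1⊕0⊕1⊕0⊕1⊕1⊕1⊕1⊕0⊕1⊕1⊕0⊕1⊕0 = 1
p16 (pos 16,17,18,19,20,21,22,23,24,25,26,27,28,29,30,31): XOR of data positions = 1⊕1⊕1⊕1⊕1⊕1⊕0⊕1⊕1⊕0⊕1⊕1⊕0⊕1⊕0 = 1
Codeword: 1000011101010111111111011011010

1000011101010111111111011011010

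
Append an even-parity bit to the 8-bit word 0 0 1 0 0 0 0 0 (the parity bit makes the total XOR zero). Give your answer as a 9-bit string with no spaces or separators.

XOR of the 8 data bits: 0⊕0⊕1⊕0⊕0⊕0⊕0⊕0 = 1
Parity bit = 1 (so all 9 bits XOR to 0).

001000001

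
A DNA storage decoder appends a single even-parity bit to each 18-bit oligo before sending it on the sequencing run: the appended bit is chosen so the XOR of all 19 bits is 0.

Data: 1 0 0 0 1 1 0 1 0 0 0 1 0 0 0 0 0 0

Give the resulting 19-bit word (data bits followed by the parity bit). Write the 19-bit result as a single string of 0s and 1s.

1000110100010000001

XOR of the 18 data bits: 1⊕0⊕0⊕0⊕1⊕1⊕0⊕1⊕0⊕0⊕0⊕1⊕0⊕0⊕0⊕0⊕0⊕0 = 1
Parity bit = 1 (so all 19 bits XOR to 0).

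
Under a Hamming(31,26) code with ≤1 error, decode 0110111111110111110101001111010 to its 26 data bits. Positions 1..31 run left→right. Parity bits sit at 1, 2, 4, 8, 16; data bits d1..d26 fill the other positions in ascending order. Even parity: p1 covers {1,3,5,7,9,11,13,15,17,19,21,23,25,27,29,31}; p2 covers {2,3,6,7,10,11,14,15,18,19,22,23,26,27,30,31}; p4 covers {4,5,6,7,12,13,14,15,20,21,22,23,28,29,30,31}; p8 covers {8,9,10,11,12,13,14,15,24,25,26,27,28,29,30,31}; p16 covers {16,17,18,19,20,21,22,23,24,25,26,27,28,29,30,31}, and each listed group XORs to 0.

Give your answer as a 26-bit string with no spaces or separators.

s1 (pos 1,3,5,7,9,11,13,15,17,19,21,23,25,27,29,31): 0⊕1⊕1⊕1⊕1⊕1⊕0⊕1⊕1⊕0⊕0⊕0⊕1⊕1⊕0⊕0 = 1
s2 (pos 2,3,6,7,10,11,14,15,18,19,22,23,26,27,30,31): 1⊕1⊕1⊕1⊕1⊕1⊕1⊕1⊕1⊕0⊕1⊕0⊕1⊕1⊕1⊕0 = 1
s4 (pos 4,5,6,7,12,13,14,15,20,21,22,23,28,29,30,31): 0⊕1⊕1⊕1⊕1⊕0⊕1⊕1⊕1⊕0⊕1⊕0⊕1⊕0⊕1⊕0 = 0
s8 (pos 8,9,10,11,12,13,14,15,24,25,26,27,28,29,30,31): 1⊕1⊕1⊕1⊕1⊕0⊕1⊕1⊕0⊕1⊕1⊕1⊕1⊕0⊕1⊕0 = 0
s16 (pos 16,17,18,19,20,21,22,23,24,25,26,27,28,29,30,31): 1⊕1⊕1⊕0⊕1⊕0⊕1⊕0⊕0⊕1⊕1⊕1⊕1⊕0⊕1⊕0 = 0
Syndrome s16…s1 = 00011 → error at position 3.
Flip position 3: 0110111111110111110101001111010 → 0100111111110111110101001111010
Read data bits from positions 3,5,6,7,9,10,11,12,13,14,15,17,18,19,20,21,22,23,24,25,26,27,28,29,30,31: 01111111011110101001111010

01111111011110101001111010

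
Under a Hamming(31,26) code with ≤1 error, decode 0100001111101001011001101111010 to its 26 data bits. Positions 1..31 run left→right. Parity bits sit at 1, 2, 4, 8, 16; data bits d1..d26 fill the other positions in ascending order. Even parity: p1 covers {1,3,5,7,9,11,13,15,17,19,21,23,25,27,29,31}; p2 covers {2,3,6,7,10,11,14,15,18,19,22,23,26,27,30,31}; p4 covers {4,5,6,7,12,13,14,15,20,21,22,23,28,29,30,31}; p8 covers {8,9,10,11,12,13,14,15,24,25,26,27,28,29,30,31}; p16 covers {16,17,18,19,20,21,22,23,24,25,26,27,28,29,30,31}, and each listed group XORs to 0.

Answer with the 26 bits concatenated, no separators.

s1 (pos 1,3,5,7,9,11,13,15,17,19,21,23,25,27,29,31): 0⊕0⊕0⊕1⊕1⊕1⊕1⊕0⊕0⊕1⊕0⊕1⊕1⊕1⊕0⊕0 = 0
s2 (pos 2,3,6,7,10,11,14,15,18,19,22,23,26,27,30,31): 1⊕0⊕0⊕1⊕1⊕1⊕0⊕0⊕1⊕1⊕1⊕1⊕1⊕1⊕1⊕0 = 1
s4 (pos 4,5,6,7,12,13,14,15,20,21,22,23,28,29,30,31): 0⊕0⊕0⊕1⊕0⊕1⊕0⊕0⊕0⊕0⊕1⊕1⊕1⊕0⊕1⊕0 = 0
s8 (pos 8,9,10,11,12,13,14,15,24,25,26,27,28,29,30,31): 1⊕1⊕1⊕1⊕0⊕1⊕0⊕0⊕0⊕1⊕1⊕1⊕1⊕0⊕1⊕0 = 0
s16 (pos 16,17,18,19,20,21,22,23,24,25,26,27,28,29,30,31): 1⊕0⊕1⊕1⊕0⊕0⊕1⊕1⊕0⊕1⊕1⊕1⊕1⊕0⊕1⊕0 = 0
Syndrome s16…s1 = 00010 → error at position 2.
Flip position 2: 0100001111101001011001101111010 → 0000001111101001011001101111010
Read data bits from positions 3,5,6,7,9,10,11,12,13,14,15,17,18,19,20,21,22,23,24,25,26,27,28,29,30,31: 00011110100011001101111010

00011110100011001101111010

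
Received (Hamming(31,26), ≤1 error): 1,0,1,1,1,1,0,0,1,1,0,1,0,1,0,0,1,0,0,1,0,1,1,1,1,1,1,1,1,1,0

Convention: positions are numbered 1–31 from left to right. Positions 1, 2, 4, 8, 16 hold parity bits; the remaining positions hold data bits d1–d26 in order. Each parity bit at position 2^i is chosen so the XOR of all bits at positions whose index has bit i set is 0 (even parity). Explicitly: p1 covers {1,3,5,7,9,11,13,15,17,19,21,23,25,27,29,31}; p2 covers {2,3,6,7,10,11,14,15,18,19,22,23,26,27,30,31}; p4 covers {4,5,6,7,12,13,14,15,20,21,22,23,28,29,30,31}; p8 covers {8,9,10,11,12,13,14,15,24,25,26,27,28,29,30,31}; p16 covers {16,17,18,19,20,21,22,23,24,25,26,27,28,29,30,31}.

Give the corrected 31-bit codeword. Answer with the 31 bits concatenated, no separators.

1011110011010100100101111111111

s1 (pos 1,3,5,7,9,11,13,15,17,19,21,23,25,27,29,31): 1⊕1⊕1⊕0⊕1⊕0⊕0⊕0⊕1⊕0⊕0⊕1⊕1⊕1⊕1⊕0 = 1
s2 (pos 2,3,6,7,10,11,14,15,18,19,22,23,26,27,30,31): 0⊕1⊕1⊕0⊕1⊕0⊕1⊕0⊕0⊕0⊕1⊕1⊕1⊕1⊕1⊕0 = 1
s4 (pos 4,5,6,7,12,13,14,15,20,21,22,23,28,29,30,31): 1⊕1⊕1⊕0⊕1⊕0⊕1⊕0⊕1⊕0⊕1⊕1⊕1⊕1⊕1⊕0 = 1
s8 (pos 8,9,10,11,12,13,14,15,24,25,26,27,28,29,30,31): 0⊕1⊕1⊕0⊕1⊕0⊕1⊕0⊕1⊕1⊕1⊕1⊕1⊕1⊕1⊕0 = 1
s16 (pos 16,17,18,19,20,21,22,23,24,25,26,27,28,29,30,31): 0⊕1⊕0⊕0⊕1⊕0⊕1⊕1⊕1⊕1⊕1⊕1⊕1⊕1⊕1⊕0 = 1
Syndrome s16…s1 = 11111 → error at position 31.
Flip position 31: 1011110011010100100101111111110 → 1011110011010100100101111111111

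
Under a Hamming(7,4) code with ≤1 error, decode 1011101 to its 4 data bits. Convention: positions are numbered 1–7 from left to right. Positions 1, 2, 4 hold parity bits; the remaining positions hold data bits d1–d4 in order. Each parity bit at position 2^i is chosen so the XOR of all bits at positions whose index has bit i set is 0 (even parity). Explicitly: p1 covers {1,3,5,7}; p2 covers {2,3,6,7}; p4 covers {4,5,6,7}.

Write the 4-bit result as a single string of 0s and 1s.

1101

s1 (pos 1,3,5,7): 1⊕1⊕1⊕1 = 0
s2 (pos 2,3,6,7): 0⊕1⊕0⊕1 = 0
s4 (pos 4,5,6,7): 1⊕1⊕0⊕1 = 1
Syndrome s4…s1 = 100 → error at position 4.
Flip position 4: 1011101 → 1010101
Read data bits from positions 3,5,6,7: 1101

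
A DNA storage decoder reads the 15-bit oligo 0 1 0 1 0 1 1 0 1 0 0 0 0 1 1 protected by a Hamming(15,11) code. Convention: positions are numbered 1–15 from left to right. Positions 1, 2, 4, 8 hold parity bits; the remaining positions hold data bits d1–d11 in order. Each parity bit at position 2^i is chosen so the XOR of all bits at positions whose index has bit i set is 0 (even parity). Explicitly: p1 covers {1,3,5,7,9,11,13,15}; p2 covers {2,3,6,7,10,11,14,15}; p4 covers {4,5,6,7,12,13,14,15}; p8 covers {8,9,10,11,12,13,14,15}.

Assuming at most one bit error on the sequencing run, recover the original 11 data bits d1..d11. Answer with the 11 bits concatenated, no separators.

s1 (pos 1,3,5,7,9,11,13,15): 0⊕0⊕0⊕1⊕1⊕0⊕0⊕1 = 1
s2 (pos 2,3,6,7,10,11,14,15): 1⊕0⊕1⊕1⊕0⊕0⊕1⊕1 = 1
s4 (pos 4,5,6,7,12,13,14,15): 1⊕0⊕1⊕1⊕0⊕0⊕1⊕1 = 1
s8 (pos 8,9,10,11,12,13,14,15): 0⊕1⊕0⊕0⊕0⊕0⊕1⊕1 = 1
Syndrome s8…s1 = 1111 → error at position 15.
Flip position 15: 010101101000011 → 010101101000010
Read data bits from positions 3,5,6,7,9,10,11,12,13,14,15: 00111000010

00111000010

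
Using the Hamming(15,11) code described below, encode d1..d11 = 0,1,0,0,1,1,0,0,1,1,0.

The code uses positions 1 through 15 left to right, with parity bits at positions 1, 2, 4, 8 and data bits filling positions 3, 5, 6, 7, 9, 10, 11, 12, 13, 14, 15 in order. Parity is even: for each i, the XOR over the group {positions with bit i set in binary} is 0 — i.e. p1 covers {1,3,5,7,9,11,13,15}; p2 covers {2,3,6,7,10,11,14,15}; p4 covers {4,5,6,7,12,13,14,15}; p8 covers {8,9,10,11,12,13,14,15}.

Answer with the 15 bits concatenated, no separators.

100110001100110

Place data at non-parity positions: p1 p2 0 p4 1 0 0 p8 1 1 0 0 1 1 0
p1 (pos 1,3,5,7,9,11,13,15): XOR of data positions = 0⊕1⊕0⊕1⊕0⊕1⊕0 = 1
p2 (pos 2,3,6,7,10,11,14,15): XOR of data positions = 0⊕0⊕0⊕1⊕0⊕1⊕0 = 0
p4 (pos 4,5,6,7,12,13,14,15): XOR of data positions = 1⊕0⊕0⊕0⊕1⊕1⊕0 = 1
p8 (pos 8,9,10,11,12,13,14,15): XOR of data positions = 1⊕1⊕0⊕0⊕1⊕1⊕0 = 0
Codeword: 100110001100110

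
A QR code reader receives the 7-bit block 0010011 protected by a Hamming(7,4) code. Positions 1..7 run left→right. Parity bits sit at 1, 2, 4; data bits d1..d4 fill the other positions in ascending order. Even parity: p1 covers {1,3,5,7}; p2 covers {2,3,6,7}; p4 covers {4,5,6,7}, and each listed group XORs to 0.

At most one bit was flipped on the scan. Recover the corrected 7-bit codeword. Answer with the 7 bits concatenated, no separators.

s1 (pos 1,3,5,7): 0⊕1⊕0⊕1 = 0
s2 (pos 2,3,6,7): 0⊕1⊕1⊕1 = 1
s4 (pos 4,5,6,7): 0⊕0⊕1⊕1 = 0
Syndrome s4…s1 = 010 → error at position 2.
Flip position 2: 0010011 → 0110011

0110011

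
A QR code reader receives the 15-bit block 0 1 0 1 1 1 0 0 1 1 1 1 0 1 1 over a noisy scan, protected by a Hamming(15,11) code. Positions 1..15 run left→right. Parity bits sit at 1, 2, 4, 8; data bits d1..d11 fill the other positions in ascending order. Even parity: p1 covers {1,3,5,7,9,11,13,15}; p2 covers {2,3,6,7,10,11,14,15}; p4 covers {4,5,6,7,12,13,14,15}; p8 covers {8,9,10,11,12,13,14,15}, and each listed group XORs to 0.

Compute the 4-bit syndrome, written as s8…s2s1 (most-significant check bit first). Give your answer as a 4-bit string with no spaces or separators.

0000

s1 (pos 1,3,5,7,9,11,13,15): 0⊕0⊕1⊕0⊕1⊕1⊕0⊕1 = 0
s2 (pos 2,3,6,7,10,11,14,15): 1⊕0⊕1⊕0⊕1⊕1⊕1⊕1 = 0
s4 (pos 4,5,6,7,12,13,14,15): 1⊕1⊕1⊕0⊕1⊕0⊕1⊕1 = 0
s8 (pos 8,9,10,11,12,13,14,15): 0⊕1⊕1⊕1⊕1⊕0⊕1⊕1 = 0
Syndrome s8…s1 = 0000 → no error.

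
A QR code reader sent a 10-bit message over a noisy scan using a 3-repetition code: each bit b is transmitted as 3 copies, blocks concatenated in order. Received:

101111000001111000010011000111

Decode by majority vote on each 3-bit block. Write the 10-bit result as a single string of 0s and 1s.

Block 1 (101): 2 ones → 1
Block 2 (111): 3 ones → 1
Block 3 (000): 0 ones → 0
Block 4 (001): 1 one → 0
Block 5 (111): 3 ones → 1
Block 6 (000): 0 ones → 0
Block 7 (010): 1 one → 0
Block 8 (011): 2 ones → 1
Block 9 (000): 0 ones → 0
Block 10 (111): 3 ones → 1

1100100101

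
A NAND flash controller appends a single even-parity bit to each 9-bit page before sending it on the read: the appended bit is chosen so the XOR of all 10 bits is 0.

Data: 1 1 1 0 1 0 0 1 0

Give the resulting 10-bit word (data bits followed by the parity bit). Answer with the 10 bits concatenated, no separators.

1110100101

XOR of the 9 data bits: 1⊕1⊕1⊕0⊕1⊕0⊕0⊕1⊕0 = 1
Parity bit = 1 (so all 10 bits XOR to 0).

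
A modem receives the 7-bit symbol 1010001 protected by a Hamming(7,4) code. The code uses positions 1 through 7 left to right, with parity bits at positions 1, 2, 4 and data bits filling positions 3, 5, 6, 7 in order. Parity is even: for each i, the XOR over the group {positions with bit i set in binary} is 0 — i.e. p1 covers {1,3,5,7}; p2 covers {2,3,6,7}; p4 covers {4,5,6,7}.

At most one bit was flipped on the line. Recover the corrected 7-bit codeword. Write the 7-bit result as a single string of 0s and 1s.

s1 (pos 1,3,5,7): 1⊕1⊕0⊕1 = 1
s2 (pos 2,3,6,7): 0⊕1⊕0⊕1 = 0
s4 (pos 4,5,6,7): 0⊕0⊕0⊕1 = 1
Syndrome s4…s1 = 101 → error at position 5.
Flip position 5: 1010001 → 1010101

1010101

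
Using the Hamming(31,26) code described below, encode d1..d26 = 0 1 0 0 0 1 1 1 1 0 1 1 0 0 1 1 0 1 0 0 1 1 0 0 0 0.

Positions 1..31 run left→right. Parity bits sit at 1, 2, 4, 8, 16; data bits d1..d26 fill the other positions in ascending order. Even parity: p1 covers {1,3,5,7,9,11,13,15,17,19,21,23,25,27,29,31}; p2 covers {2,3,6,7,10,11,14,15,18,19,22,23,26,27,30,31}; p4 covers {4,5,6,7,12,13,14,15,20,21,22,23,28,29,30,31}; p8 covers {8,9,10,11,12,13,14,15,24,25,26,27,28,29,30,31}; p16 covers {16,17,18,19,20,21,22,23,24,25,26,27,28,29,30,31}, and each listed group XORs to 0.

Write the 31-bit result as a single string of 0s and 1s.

0001100101111010100110100110000

Place data at non-parity positions: p1 p2 0 p4 1 0 0 p8 0 1 1 1 1 0 1 p16 1 0 0 1 1 0 1 0 0 1 1 0 0 0 0
p1 (pos 1,3,5,7,9,11,13,15,17,19,21,23,25,27,29,31): XOR of data positions = 0⊕1⊕0⊕0⊕1⊕1⊕1⊕1⊕0⊕1⊕1⊕0⊕1⊕0⊕0 = 0
p2 (pos 2,3,6,7,10,11,14,15,18,19,22,23,26,27,30,31): XOR of data positions = 0⊕0⊕0⊕1⊕1⊕0⊕1⊕0⊕0⊕0⊕1⊕1⊕1⊕0⊕0 = 0
p4 (pos 4,5,6,7,12,13,14,15,20,21,22,23,28,29,30,31): XOR of data positions = 1⊕0⊕0⊕1⊕1⊕0⊕1⊕1⊕1⊕0⊕1⊕0⊕0⊕0⊕0 = 1
p8 (pos 8,9,10,11,12,13,14,15,24,25,26,27,28,29,30,31): XOR of data positions = 0⊕1⊕1⊕1⊕1⊕0⊕1⊕0⊕0⊕1⊕1⊕0⊕0⊕0⊕0 = 1
p16 (pos 16,17,18,19,20,21,22,23,24,25,26,27,28,29,30,31): XOR of data positions = 1⊕0⊕0⊕1⊕1⊕0⊕1⊕0⊕0⊕1⊕1⊕0⊕0⊕0⊕0 = 0
Codeword: 0001100101111010100110100110000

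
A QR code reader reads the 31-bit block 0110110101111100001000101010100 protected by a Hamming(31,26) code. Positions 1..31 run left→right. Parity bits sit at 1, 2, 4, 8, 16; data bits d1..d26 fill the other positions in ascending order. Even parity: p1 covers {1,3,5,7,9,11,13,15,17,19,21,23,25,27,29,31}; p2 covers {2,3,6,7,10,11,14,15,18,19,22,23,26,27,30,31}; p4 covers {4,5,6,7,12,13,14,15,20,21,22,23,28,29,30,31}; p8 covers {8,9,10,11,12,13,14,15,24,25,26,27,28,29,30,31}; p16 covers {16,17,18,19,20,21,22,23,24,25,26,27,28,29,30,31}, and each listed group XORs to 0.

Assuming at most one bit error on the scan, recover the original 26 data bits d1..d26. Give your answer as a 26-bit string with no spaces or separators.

s1 (pos 1,3,5,7,9,11,13,15,17,19,21,23,25,27,29,31): 0⊕1⊕1⊕0⊕0⊕1⊕1⊕0⊕0⊕1⊕0⊕1⊕1⊕1⊕1⊕0 = 1
s2 (pos 2,3,6,7,10,11,14,15,18,19,22,23,26,27,30,31): 1⊕1⊕1⊕0⊕1⊕1⊕1⊕0⊕0⊕1⊕0⊕1⊕0⊕1⊕0⊕0 = 1
s4 (pos 4,5,6,7,12,13,14,15,20,21,22,23,28,29,30,31): 0⊕1⊕1⊕0⊕1⊕1⊕1⊕0⊕0⊕0⊕0⊕1⊕0⊕1⊕0⊕0 = 1
s8 (pos 8,9,10,11,12,13,14,15,24,25,26,27,28,29,30,31): 1⊕0⊕1⊕1⊕1⊕1⊕1⊕0⊕0⊕1⊕0⊕1⊕0⊕1⊕0⊕0 = 1
s16 (pos 16,17,18,19,20,21,22,23,24,25,26,27,28,29,30,31): 0⊕0⊕0⊕1⊕0⊕0⊕0⊕1⊕0⊕1⊕0⊕1⊕0⊕1⊕0⊕0 = 1
Syndrome s16…s1 = 11111 → error at position 31.
Flip position 31: 0110110101111100001000101010100 → 0110110101111100001000101010101
Read data bits from positions 3,5,6,7,9,10,11,12,13,14,15,17,18,19,20,21,22,23,24,25,26,27,28,29,30,31: 11100111110001000101010101

11100111110001000101010101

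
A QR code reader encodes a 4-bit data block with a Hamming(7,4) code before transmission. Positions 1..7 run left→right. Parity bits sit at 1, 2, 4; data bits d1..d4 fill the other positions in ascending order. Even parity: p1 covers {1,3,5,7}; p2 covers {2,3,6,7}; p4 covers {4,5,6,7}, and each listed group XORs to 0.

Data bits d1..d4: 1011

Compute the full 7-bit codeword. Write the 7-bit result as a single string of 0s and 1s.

0110011

Place data at non-parity positions: p1 p2 1 p4 0 1 1
p1 (pos 1,3,5,7): XOR of data positions = 1⊕0⊕1 = 0
p2 (pos 2,3,6,7): XOR of data positions = 1⊕1⊕1 = 1
p4 (pos 4,5,6,7): XOR of data positions = 0⊕1⊕1 = 0
Codeword: 0110011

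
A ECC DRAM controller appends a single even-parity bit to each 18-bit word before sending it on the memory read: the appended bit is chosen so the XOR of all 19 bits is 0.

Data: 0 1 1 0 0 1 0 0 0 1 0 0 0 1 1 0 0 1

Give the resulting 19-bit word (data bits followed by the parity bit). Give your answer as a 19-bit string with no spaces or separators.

XOR of the 18 data bits: 0⊕1⊕1⊕0⊕0⊕1⊕0⊕0⊕0⊕1⊕0⊕0⊕0⊕1⊕1⊕0⊕0⊕1 = 1
Parity bit = 1 (so all 19 bits XOR to 0).

0110010001000110011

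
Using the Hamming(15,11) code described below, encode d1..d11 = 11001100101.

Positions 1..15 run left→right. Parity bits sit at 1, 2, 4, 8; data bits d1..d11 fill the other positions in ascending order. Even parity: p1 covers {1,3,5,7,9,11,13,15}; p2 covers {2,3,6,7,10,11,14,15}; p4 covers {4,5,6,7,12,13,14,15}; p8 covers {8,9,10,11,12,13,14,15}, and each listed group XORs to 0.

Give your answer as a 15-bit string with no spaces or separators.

111110001100101

Place data at non-parity positions: p1 p2 1 p4 1 0 0 p8 1 1 0 0 1 0 1
p1 (pos 1,3,5,7,9,11,13,15): XOR of data positions = 1⊕1⊕0⊕1⊕0⊕1⊕1 = 1
p2 (pos 2,3,6,7,10,11,14,15): XOR of data positions = 1⊕0⊕0⊕1⊕0⊕0⊕1 = 1
p4 (pos 4,5,6,7,12,13,14,15): XOR of data positions = 1⊕0⊕0⊕0⊕1⊕0⊕1 = 1
p8 (pos 8,9,10,11,12,13,14,15): XOR of data positions = 1⊕1⊕0⊕0⊕1⊕0⊕1 = 0
Codeword: 111110001100101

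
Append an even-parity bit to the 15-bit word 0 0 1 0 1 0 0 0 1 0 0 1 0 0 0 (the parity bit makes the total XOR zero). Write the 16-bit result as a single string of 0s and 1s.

XOR of the 15 data bits: 0⊕0⊕1⊕0⊕1⊕0⊕0⊕0⊕1⊕0⊕0⊕1⊕0⊕0⊕0 = 0
Parity bit = 0 (so all 16 bits XOR to 0).

0010100010010000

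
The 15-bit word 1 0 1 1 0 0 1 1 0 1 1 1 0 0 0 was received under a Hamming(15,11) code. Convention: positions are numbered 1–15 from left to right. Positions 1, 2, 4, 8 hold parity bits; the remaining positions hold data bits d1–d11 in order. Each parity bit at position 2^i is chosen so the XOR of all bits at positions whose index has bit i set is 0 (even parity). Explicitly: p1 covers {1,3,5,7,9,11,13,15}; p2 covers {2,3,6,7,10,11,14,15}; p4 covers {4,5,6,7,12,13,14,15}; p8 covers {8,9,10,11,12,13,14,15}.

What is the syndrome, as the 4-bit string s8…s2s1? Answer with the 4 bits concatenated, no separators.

0100

s1 (pos 1,3,5,7,9,11,13,15): 1⊕1⊕0⊕1⊕0⊕1⊕0⊕0 = 0
s2 (pos 2,3,6,7,10,11,14,15): 0⊕1⊕0⊕1⊕1⊕1⊕0⊕0 = 0
s4 (pos 4,5,6,7,12,13,14,15): 1⊕0⊕0⊕1⊕1⊕0⊕0⊕0 = 1
s8 (pos 8,9,10,11,12,13,14,15): 1⊕0⊕1⊕1⊕1⊕0⊕0⊕0 = 0
Syndrome s8…s1 = 0100 → error at position 4.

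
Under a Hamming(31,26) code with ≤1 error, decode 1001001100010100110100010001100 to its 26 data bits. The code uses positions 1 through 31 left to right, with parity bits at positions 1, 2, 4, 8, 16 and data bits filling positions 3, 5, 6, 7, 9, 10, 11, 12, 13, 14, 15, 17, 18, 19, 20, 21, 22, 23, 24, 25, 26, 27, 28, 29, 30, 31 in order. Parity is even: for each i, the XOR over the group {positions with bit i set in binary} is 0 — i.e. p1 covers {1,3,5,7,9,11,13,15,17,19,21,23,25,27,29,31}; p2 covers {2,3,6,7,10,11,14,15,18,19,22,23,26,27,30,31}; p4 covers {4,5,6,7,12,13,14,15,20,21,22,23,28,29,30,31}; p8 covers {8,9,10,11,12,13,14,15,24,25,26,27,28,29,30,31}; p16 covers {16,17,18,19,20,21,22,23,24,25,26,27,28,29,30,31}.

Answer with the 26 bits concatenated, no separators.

s1 (pos 1,3,5,7,9,11,13,15,17,19,21,23,25,27,29,31): 1⊕0⊕0⊕1⊕0⊕0⊕0⊕0⊕1⊕0⊕0⊕0⊕0⊕0⊕1⊕0 = 0
s2 (pos 2,3,6,7,10,11,14,15,18,19,22,23,26,27,30,31): 0⊕0⊕0⊕1⊕0⊕0⊕1⊕0⊕1⊕0⊕0⊕0⊕0⊕0⊕0⊕0 = 1
s4 (pos 4,5,6,7,12,13,14,15,20,21,22,23,28,29,30,31): 1⊕0⊕0⊕1⊕1⊕0⊕1⊕0⊕1⊕0⊕0⊕0⊕1⊕1⊕0⊕0 = 1
s8 (pos 8,9,10,11,12,13,14,15,24,25,26,27,28,29,30,31): 1⊕0⊕0⊕0⊕1⊕0⊕1⊕0⊕1⊕0⊕0⊕0⊕1⊕1⊕0⊕0 = 0
s16 (pos 16,17,18,19,20,21,22,23,24,25,26,27,28,29,30,31): 0⊕1⊕1⊕0⊕1⊕0⊕0⊕0⊕1⊕0⊕0⊕0⊕1⊕1⊕0⊕0 = 0
Syndrome s16…s1 = 00110 → error at position 6.
Flip position 6: 1001001100010100110100010001100 → 1001011100010100110100010001100
Read data bits from positions 3,5,6,7,9,10,11,12,13,14,15,17,18,19,20,21,22,23,24,25,26,27,28,29,30,31: 00110001010110100010001100

00110001010110100010001100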